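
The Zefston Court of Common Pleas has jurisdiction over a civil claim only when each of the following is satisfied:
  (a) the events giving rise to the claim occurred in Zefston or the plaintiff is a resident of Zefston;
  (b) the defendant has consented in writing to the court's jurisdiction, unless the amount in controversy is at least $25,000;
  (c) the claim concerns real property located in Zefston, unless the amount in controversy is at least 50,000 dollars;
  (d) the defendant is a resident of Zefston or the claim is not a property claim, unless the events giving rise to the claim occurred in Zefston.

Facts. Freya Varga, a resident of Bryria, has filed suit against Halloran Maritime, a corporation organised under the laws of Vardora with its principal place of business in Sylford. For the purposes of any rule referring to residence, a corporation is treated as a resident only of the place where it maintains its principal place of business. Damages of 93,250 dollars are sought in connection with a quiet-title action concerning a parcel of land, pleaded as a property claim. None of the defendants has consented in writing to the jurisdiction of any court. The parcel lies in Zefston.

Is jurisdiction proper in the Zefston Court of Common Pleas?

Yes

The Zefston Court of Common Pleas:
  (a) The operative events occurred in Zefston, which satisfies one of the alternatives. Satisfied.
  (b) No such written consent has been filed. But the amount in controversy is USD 93,250, which meets the 25,000 dollars floor, and the 'unless' clause therefore excuses the requirement. Met.
  (c) The property lies in Zefston. Satisfied.
  (d) The defendant resides in Sylford, not Zefston; the claim is a property claim — no alternative holds. The proviso rescues it, though: the operative events occurred in Zefston. Met.
  → Jurisdiction lies.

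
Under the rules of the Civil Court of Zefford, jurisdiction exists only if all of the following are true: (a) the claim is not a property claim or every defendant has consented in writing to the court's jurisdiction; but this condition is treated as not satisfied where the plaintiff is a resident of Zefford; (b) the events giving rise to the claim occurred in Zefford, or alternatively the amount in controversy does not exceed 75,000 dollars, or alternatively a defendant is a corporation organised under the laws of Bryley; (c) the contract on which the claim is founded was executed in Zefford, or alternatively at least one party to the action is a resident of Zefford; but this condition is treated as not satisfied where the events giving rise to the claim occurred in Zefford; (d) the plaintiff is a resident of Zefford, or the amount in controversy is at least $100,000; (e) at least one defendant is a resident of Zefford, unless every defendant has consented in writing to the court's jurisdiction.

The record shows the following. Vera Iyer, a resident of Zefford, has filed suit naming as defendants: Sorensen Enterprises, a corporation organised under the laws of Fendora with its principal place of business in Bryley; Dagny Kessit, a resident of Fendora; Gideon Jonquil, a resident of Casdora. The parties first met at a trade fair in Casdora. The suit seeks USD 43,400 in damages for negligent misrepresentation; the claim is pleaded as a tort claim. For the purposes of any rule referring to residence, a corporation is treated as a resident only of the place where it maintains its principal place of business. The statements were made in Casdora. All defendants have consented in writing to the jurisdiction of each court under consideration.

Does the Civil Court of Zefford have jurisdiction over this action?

The Civil Court of Zefford:
  (a) The claim is a tort claim, not a property claim — that alternative is enough. But the carve-out bites: the plaintiff resides in Zefford. Condition not met.
  (b) The amount in controversy is USD 43,400, within the $75,000 ceiling, so one alternative holds. Satisfied.
  (c) Vera Iyer resides in Zefford — that alternative is enough. And the carve-out is inapplicable — the operative events occurred in Casdora, not Zefford. Condition met.
  (d) The plaintiff resides in Zefford, which satisfies one of the alternatives. Satisfied.
  (e) No defendant resides in Zefford (they reside in Bryley, Fendora, Casdora). However, every defendant has filed written consent, so the 'unless' proviso supplies this condition. Condition met.
  → No jurisdiction.

No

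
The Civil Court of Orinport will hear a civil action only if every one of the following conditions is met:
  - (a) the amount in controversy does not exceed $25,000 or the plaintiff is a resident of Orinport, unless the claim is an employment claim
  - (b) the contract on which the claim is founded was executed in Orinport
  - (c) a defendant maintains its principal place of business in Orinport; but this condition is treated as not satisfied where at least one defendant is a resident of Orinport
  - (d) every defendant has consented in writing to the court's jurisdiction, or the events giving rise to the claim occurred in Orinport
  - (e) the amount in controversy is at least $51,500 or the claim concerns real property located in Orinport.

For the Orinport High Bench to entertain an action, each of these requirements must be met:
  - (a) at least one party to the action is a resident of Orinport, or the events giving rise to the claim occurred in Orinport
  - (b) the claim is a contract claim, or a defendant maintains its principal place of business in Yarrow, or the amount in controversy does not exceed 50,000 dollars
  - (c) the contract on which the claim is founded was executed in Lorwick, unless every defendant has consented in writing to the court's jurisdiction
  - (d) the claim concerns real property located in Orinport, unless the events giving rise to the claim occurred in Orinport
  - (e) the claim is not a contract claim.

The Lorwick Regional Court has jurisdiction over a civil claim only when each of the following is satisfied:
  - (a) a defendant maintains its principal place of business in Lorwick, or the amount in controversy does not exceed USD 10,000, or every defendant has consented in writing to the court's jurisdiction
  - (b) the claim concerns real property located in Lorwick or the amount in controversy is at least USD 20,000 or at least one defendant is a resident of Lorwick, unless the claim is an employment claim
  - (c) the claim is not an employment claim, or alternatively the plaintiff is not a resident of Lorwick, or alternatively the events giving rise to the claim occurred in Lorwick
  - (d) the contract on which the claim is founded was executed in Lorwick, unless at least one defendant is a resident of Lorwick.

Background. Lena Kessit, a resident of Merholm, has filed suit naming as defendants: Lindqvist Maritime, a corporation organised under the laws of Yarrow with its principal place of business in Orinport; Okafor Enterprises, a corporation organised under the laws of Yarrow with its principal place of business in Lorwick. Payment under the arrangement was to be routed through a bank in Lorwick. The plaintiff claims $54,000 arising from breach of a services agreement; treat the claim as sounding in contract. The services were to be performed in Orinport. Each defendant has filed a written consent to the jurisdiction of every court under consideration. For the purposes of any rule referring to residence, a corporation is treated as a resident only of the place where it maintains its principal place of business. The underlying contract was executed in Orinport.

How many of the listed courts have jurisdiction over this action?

1

The Civil Court of Orinport:
  (a) The amount in controversy is $54,000, above the $25,000 ceiling; the plaintiff resides in Merholm, not Orinport — none of the alternatives is met. Nor does the 'unless' clause help: the claim is a contract claim, not an employment claim. Not satisfied.
  (b) The contract was executed in Orinport. Met.
  (c) Lindqvist Maritime has its principal place of business in Orinport. But the carve-out bites: Lindqvist Maritime resides in Orinport. Fails.
  (d) Every defendant has filed written consent, so one alternative holds. Satisfied.
  (e) The amount in controversy is $54,000, which meets the USD 51,500 floor, so one alternative holds. Met.
  → The court lacks jurisdiction.
The Orinport High Bench:
  (a) Lindqvist Maritime resides in Orinport, so one alternative holds. Condition met.
  (b) The claim is a contract claim, so this disjunct is met. Condition met.
  (c) The contract was executed in Orinport, not Lorwick. The proviso rescues it, though: every defendant has filed written consent. Satisfied.
  (d) The claim does not concern real property. But the operative events occurred in Orinport, and the 'unless' clause therefore excuses the requirement. Met.
  (e) The claim is a contract claim. Fails.
  → The court lacks jurisdiction.
The Lorwick Regional Court:
  (a) Okafor Enterprises has its principal place of business in Lorwick, so this disjunct is met. Condition met.
  (b) The amount in controversy is USD 54,000, which meets the $20,000 floor — that alternative is enough. Condition met.
  (c) The claim is a contract claim, not an employment claim, so one alternative holds. Condition met.
  (d) The contract was executed in Orinport, not Lorwick. The proviso rescues it, though: Okafor Enterprises resides in Lorwick. Condition met.
  → Every requirement is satisfied — jurisdiction.
Courts with jurisdiction: the Lorwick Regional Court — 1 in total.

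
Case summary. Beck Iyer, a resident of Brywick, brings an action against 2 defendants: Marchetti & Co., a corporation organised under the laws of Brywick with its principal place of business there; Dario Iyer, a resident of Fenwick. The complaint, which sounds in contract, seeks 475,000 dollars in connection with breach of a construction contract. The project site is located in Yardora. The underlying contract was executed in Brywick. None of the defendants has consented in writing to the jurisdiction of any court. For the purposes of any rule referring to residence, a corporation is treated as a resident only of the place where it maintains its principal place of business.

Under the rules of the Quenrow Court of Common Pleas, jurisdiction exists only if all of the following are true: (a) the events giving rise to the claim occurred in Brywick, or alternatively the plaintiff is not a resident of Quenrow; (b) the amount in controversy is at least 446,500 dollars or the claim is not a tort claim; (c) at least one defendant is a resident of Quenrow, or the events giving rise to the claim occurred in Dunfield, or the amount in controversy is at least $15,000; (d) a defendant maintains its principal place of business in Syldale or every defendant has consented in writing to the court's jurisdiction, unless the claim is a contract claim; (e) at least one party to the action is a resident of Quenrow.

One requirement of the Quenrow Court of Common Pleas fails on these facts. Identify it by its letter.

(e)

The Quenrow Court of Common Pleas:
  (a) The plaintiff resides in Brywick, which is not Quenrow, so this disjunct is met. Satisfied.
  (b) The amount in controversy is $475,000, which meets the USD 446,500 floor, so one alternative holds. Met.
  (c) The amount in controversy is $475,000, which meets the 15,000 dollars floor, which satisfies one of the alternatives. Met.
  (d) The corporate defendant(s) have their principal place of business in Brywick, not Syldale; no such written consent has been filed — no alternative holds. But the claim is a contract claim, and the 'unless' clause therefore excuses the requirement. Satisfied.
  (e) No party resides in Quenrow. Condition not met.
Only condition (e) fails.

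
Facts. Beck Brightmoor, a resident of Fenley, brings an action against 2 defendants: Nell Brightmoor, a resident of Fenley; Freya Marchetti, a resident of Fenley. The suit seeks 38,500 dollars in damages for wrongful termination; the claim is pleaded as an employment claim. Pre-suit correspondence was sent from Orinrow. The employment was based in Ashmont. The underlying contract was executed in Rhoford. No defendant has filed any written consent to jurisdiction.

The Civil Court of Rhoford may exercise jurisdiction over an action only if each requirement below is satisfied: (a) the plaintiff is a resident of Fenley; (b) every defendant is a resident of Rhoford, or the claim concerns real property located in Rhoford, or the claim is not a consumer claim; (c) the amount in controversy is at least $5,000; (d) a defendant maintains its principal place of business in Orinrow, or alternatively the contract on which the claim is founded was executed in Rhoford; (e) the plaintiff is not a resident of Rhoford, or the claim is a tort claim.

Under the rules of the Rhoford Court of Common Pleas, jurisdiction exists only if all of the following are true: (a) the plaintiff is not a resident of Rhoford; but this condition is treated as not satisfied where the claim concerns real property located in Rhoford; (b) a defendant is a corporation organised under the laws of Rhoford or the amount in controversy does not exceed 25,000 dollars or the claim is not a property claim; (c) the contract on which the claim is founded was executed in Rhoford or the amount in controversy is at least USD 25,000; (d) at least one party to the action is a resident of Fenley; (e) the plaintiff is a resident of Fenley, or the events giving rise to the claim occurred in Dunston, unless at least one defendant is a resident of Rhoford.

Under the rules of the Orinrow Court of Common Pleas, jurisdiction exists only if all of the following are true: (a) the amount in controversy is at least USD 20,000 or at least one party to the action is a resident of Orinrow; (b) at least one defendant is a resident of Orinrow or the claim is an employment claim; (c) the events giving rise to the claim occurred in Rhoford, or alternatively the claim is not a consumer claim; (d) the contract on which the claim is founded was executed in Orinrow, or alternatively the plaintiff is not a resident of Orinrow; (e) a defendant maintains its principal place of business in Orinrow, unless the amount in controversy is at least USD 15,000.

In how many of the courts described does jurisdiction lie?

3

The Civil Court of Rhoford:
  (a) The plaintiff resides in Fenley. Satisfied.
  (b) The claim is an employment claim, not a consumer claim, which satisfies one of the alternatives. Met.
  (c) The amount in controversy is $38,500, which meets the $5,000 floor. Satisfied.
  (d) The contract was executed in Rhoford — that alternative is enough. Met.
  (e) The plaintiff resides in Fenley, which is not Rhoford — that alternative is enough. Condition met.
  → Jurisdiction lies.
The Rhoford Court of Common Pleas:
  (a) The plaintiff resides in Fenley, which is not Rhoford. The exception is not triggered, since the claim does not concern real property. Met.
  (b) The claim is an employment claim, not a property claim, so one alternative holds. Met.
  (c) The contract was executed in Rhoford, so this disjunct is met. Condition met.
  (d) Beck Brightmoor resides in Fenley. Condition met.
  (e) The plaintiff resides in Fenley, so one alternative holds. Condition met.
  → All conditions met; jurisdiction exists.
The Orinrow Court of Common Pleas:
  (a) The amount in controversy is $38,500, which meets the 20,000 dollars floor — that alternative is enough. Met.
  (b) The claim is an employment claim, so this disjunct is met. Condition met.
  (c) The claim is an employment claim, not a consumer claim, so this disjunct is met. Satisfied.
  (d) The plaintiff resides in Fenley, which is not Orinrow — that alternative is enough. Satisfied.
  (e) No defendant is a corporation. But the amount in controversy is USD 38,500, which meets the USD 15,000 floor, and the 'unless' clause therefore excuses the requirement. Met.
  → The court has jurisdiction.
Courts with jurisdiction: the Civil Court of Rhoford, the Rhoford Court of Common Pleas, the Orinrow Court of Common Pleas — 3 in total.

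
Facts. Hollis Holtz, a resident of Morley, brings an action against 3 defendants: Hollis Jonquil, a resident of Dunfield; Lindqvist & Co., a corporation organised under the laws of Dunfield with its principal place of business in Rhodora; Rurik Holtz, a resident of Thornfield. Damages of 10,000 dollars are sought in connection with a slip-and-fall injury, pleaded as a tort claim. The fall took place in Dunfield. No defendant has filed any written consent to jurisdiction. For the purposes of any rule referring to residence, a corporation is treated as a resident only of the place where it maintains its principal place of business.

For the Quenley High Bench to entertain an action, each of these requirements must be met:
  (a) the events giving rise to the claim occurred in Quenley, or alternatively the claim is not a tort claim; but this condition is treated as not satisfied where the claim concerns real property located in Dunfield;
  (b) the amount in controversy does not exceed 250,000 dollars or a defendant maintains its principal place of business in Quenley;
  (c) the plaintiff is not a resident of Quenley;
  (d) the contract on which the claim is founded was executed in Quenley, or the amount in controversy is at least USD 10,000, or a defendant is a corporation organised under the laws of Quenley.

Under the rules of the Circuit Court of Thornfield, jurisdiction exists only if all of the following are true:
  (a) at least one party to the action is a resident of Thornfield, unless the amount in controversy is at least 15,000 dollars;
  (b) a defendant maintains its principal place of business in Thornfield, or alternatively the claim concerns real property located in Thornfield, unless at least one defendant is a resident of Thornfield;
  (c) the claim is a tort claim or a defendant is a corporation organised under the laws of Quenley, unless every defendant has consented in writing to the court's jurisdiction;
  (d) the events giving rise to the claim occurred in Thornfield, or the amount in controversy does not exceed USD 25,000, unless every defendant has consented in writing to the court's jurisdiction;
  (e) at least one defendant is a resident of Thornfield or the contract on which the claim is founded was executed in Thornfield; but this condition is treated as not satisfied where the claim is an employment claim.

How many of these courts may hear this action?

1

The Quenley High Bench:
  (a) The operative events occurred in Dunfield, not Quenley; the claim is a tort claim — none of the alternatives is met. Condition not met.
  (b) The amount in controversy is 10,000 dollars, within the $250,000 ceiling, which satisfies one of the alternatives. Condition met.
  (c) The plaintiff resides in Morley, which is not Quenley. Met.
  (d) The amount in controversy is $10,000, which meets the USD 10,000 floor, so one alternative holds. Satisfied.
  → The court lacks jurisdiction.
The Circuit Court of Thornfield:
  (a) Rurik Holtz resides in Thornfield. Satisfied.
  (b) The corporate defendant(s) have their principal place of business in Rhodora, not Thornfield; the claim does not concern real property — none of the alternatives is met. But Rurik Holtz resides in Thornfield, and the 'unless' clause therefore excuses the requirement. Condition met.
  (c) The claim is a tort claim — that alternative is enough. Condition met.
  (d) The amount in controversy is USD 10,000, within the USD 25,000 ceiling — that alternative is enough. Condition met.
  (e) Rurik Holtz resides in Thornfield, so this disjunct is met. The carve-out does not apply: the claim is a tort claim, not an employment claim. Condition met.
  → Jurisdiction lies.
Courts with jurisdiction: the Circuit Court of Thornfield — 1 in total.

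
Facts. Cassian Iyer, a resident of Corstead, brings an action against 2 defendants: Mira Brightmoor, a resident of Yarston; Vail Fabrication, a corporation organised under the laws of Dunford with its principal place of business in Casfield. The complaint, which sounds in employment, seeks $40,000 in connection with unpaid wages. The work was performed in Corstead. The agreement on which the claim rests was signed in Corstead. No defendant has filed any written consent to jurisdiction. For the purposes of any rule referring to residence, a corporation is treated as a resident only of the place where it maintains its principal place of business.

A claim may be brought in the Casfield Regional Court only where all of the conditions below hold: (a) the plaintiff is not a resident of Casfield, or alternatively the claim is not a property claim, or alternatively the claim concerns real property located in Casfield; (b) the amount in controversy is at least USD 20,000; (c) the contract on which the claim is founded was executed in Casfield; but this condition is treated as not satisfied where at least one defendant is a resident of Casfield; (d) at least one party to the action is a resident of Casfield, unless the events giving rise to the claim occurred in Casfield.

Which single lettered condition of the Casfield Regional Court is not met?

The Casfield Regional Court:
  (a) The plaintiff resides in Corstead, which is not Casfield, so one alternative holds. Satisfied.
  (b) The amount in controversy is $40,000, which meets the USD 20,000 floor. Satisfied.
  (c) The contract was executed in Corstead, not Casfield. Fails.
  (d) Vail Fabrication resides in Casfield. Satisfied.
Only condition (c) fails.

(c)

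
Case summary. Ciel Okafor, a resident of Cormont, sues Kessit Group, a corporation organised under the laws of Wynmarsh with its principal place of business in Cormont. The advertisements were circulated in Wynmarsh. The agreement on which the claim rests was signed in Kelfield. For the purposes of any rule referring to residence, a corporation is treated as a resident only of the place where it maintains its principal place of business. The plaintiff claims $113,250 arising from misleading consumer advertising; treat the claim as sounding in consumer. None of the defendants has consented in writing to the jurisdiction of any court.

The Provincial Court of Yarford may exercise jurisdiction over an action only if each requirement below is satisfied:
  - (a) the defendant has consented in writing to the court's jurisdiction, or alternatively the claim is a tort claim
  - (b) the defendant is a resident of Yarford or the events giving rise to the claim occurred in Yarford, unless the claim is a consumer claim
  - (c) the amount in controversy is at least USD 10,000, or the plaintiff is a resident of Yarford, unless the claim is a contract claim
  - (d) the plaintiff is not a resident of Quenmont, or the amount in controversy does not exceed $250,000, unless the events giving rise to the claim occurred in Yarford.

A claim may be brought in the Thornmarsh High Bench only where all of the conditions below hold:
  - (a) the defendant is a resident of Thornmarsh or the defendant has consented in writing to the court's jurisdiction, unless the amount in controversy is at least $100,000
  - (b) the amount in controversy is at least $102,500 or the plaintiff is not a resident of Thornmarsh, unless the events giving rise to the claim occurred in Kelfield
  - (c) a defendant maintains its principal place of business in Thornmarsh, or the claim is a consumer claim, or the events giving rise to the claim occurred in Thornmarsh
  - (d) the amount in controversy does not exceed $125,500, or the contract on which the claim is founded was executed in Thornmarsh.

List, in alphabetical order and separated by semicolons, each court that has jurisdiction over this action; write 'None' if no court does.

The Provincial Court of Yarford:
  (a) No such written consent has been filed; the claim is a consumer claim, not a tort claim — none of the alternatives is met. Fails.
  (b) The defendant resides in Cormont, not Yarford; the operative events occurred in Wynmarsh, not Yarford — none of the alternatives is met. However, the claim is a consumer claim, so the 'unless' proviso supplies this condition. Satisfied.
  (c) The amount in controversy is USD 113,250, which meets the $10,000 floor, so one alternative holds. Satisfied.
  (d) The plaintiff resides in Cormont, which is not Quenmont, which satisfies one of the alternatives. Met.
  → Not every requirement is met — no jurisdiction.
The Thornmarsh High Bench:
  (a) The defendant resides in Cormont, not Thornmarsh; no such written consent has been filed — every alternative fails. However, the amount in controversy is $113,250, which meets the $100,000 floor, so the 'unless' proviso supplies this condition. Met.
  (b) The amount in controversy is 113,250 dollars, which meets the USD 102,500 floor — that alternative is enough. Met.
  (c) The claim is a consumer claim, so one alternative holds. Condition met.
  (d) The amount in controversy is USD 113,250, within the USD 125,500 ceiling, which satisfies one of the alternatives. Satisfied.
  → Jurisdiction lies.

the Thornmarsh High Bench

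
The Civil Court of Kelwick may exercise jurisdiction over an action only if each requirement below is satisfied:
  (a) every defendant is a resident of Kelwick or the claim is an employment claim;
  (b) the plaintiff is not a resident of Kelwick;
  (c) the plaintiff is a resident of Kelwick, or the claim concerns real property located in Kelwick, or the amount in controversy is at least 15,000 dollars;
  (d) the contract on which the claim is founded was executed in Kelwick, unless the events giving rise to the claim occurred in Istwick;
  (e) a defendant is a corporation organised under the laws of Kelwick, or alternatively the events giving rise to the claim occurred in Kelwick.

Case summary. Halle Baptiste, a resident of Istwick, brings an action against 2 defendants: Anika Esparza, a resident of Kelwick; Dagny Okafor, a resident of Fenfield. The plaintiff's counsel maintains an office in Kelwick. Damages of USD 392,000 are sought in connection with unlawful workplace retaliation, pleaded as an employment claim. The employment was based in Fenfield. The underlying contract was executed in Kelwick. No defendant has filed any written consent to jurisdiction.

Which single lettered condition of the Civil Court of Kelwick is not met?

The Civil Court of Kelwick:
  (a) The claim is an employment claim, which satisfies one of the alternatives. Met.
  (b) The plaintiff resides in Istwick, which is not Kelwick. Satisfied.
  (c) The amount in controversy is 392,000 dollars, which meets the $15,000 floor — that alternative is enough. Condition met.
  (d) The contract was executed in Kelwick. Condition met.
  (e) No defendant is a corporation; the operative events occurred in Fenfield, not Kelwick — none of the alternatives is met. Condition not met.
Only condition (e) fails.

(e)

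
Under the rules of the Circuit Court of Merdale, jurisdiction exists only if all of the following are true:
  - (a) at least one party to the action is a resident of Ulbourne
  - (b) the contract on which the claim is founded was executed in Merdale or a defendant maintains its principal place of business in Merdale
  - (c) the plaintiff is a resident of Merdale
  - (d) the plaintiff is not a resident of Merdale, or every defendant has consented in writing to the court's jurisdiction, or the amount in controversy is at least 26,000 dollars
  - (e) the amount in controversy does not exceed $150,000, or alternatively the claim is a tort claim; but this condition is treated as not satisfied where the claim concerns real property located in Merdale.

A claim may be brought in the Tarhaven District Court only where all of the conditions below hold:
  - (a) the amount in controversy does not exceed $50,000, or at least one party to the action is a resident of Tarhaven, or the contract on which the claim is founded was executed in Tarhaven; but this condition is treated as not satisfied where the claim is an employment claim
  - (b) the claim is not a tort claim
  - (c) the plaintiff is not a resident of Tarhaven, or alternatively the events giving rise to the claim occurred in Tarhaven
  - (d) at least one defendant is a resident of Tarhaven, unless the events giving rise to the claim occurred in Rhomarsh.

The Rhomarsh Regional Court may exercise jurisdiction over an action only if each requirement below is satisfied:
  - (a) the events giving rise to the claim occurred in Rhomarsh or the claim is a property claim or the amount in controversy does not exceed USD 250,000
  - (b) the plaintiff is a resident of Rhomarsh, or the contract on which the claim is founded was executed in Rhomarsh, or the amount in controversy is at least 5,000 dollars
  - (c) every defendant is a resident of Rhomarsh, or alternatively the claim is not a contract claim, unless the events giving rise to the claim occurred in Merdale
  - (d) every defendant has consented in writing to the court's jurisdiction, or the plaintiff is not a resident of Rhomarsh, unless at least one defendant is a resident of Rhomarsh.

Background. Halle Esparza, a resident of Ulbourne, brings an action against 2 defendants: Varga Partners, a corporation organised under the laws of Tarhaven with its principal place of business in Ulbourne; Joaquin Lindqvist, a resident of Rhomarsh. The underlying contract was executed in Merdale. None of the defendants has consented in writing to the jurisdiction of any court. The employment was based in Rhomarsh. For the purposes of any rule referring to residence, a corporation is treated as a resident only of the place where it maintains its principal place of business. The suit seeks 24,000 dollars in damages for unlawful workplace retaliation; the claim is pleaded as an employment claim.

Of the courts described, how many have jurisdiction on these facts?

The Circuit Court of Merdale:
  (a) Halle Esparza resides in Ulbourne. Met.
  (b) The contract was executed in Merdale, so one alternative holds. Met.
  (c) The plaintiff resides in Ulbourne, not Merdale. Fails.
  (d) The plaintiff resides in Ulbourne, which is not Merdale — that alternative is enough. Condition met.
  (e) The amount in controversy is USD 24,000, within the USD 150,000 ceiling — that alternative is enough. And the carve-out is inapplicable — the claim does not concern real property. Satisfied.
  → Not every requirement is met — no jurisdiction.
The Tarhaven District Court:
  (a) The amount in controversy is 24,000 dollars, within the 50,000 dollars ceiling, so this disjunct is met. But the claim is an employment claim, triggering the carve-out and defeating this condition. Not satisfied.
  (b) The claim is an employment claim, not a tort claim. Met.
  (c) The plaintiff resides in Ulbourne, which is not Tarhaven — that alternative is enough. Met.
  (d) No defendant resides in Tarhaven (they reside in Ulbourne, Rhomarsh). However, the operative events occurred in Rhomarsh, so the 'unless' proviso supplies this condition. Condition met.
  → Not every requirement is met — no jurisdiction.
The Rhomarsh Regional Court:
  (a) The operative events occurred in Rhomarsh, so one alternative holds. Satisfied.
  (b) The amount in controversy is USD 24,000, which meets the $5,000 floor, which satisfies one of the alternatives. Condition met.
  (c) The claim is an employment claim, not a contract claim, so this disjunct is met. Condition met.
  (d) The plaintiff resides in Ulbourne, which is not Rhomarsh, so one alternative holds. Satisfied.
  → Every requirement is satisfied — jurisdiction.
Courts with jurisdiction: the Rhomarsh Regional Court — 1 in total.

1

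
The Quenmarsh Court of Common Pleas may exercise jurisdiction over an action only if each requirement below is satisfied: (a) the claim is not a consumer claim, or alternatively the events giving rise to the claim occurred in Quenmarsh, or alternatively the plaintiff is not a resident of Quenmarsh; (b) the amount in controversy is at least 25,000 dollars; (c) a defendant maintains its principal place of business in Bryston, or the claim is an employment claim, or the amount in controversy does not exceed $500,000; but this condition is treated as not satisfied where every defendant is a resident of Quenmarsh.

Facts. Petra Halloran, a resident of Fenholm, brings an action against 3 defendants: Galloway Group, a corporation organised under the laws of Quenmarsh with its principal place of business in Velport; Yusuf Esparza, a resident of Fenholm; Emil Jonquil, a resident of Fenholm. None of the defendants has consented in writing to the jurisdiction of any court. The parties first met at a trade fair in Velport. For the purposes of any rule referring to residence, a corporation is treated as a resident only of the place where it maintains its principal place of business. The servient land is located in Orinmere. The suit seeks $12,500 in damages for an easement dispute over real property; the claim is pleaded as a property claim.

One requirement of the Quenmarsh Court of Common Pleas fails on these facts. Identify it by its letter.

(b)

The Quenmarsh Court of Common Pleas:
  (a) The claim is a property claim, not a consumer claim, so this disjunct is met. Met.
  (b) The amount in controversy is $12,500, below the $25,000 floor. Not met.
  (c) The amount in controversy is 12,500 dollars, within the 500,000 dollars ceiling, so this disjunct is met. The carve-out does not apply: the defendants reside as follows — Galloway Group in Velport, Yusuf Esparza in Fenholm, Emil Jonquil in Fenholm — not all in Quenmarsh. Met.
Only condition (b) fails.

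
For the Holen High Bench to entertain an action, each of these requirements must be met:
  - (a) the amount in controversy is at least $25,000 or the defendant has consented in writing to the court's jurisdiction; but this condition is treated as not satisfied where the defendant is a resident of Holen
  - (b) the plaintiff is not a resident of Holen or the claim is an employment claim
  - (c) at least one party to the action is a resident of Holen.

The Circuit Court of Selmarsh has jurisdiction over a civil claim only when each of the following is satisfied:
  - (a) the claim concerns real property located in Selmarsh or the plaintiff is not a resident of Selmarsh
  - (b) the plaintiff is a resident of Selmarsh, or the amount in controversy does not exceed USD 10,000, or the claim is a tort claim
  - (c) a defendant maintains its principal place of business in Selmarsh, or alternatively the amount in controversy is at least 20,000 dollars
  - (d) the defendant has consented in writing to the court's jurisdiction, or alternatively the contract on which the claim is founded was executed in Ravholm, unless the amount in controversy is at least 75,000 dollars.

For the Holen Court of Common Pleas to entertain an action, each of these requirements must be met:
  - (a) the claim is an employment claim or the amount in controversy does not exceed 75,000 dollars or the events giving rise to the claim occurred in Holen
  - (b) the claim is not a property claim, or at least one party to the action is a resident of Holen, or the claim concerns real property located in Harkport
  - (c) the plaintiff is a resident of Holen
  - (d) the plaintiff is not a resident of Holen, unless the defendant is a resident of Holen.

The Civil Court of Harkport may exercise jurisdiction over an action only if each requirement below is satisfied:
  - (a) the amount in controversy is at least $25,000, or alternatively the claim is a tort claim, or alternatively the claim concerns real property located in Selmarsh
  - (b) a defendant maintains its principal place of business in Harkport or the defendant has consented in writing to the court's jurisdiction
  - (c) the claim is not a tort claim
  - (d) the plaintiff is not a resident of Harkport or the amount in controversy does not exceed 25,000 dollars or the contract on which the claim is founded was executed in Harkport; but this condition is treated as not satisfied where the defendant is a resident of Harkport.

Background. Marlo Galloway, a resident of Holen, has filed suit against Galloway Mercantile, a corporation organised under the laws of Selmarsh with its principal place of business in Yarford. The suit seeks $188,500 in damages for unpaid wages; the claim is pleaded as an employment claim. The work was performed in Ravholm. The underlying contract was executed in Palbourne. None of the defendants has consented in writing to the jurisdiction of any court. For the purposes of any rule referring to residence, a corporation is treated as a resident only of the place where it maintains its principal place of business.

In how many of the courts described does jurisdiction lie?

1

The Holen High Bench:
  (a) The amount in controversy is $188,500, which meets the USD 25,000 floor, so one alternative holds. The carve-out does not apply: the defendant resides in Yarford, not Holen. Met.
  (b) The claim is an employment claim, so this disjunct is met. Satisfied.
  (c) Marlo Galloway resides in Holen. Condition met.
  → The court has jurisdiction.
The Circuit Court of Selmarsh:
  (a) The plaintiff resides in Holen, which is not Selmarsh — that alternative is enough. Condition met.
  (b) The plaintiff resides in Holen, not Selmarsh; the amount in controversy is $188,500, above the $10,000 ceiling; the claim is an employment claim, not a tort claim — no alternative holds. Condition not met.
  (c) The amount in controversy is 188,500 dollars, which meets the USD 20,000 floor — that alternative is enough. Satisfied.
  (d) No such written consent has been filed; the contract was executed in Palbourne, not Ravholm — none of the alternatives is met. However, the amount in controversy is USD 188,500, which meets the 75,000 dollars floor, so the 'unless' proviso supplies this condition. Condition met.
  → Not every requirement is met — no jurisdiction.
The Holen Court of Common Pleas:
  (a) The claim is an employment claim, so this disjunct is met. Met.
  (b) The claim is an employment claim, not a property claim, which satisfies one of the alternatives. Condition met.
  (c) The plaintiff resides in Holen. Met.
  (d) The plaintiff resides in Holen. The proviso offers no rescue either, since the defendant resides in Yarford, not Holen. Not met.
  → Not every requirement is met — no jurisdiction.
The Civil Court of Harkport:
  (a) The amount in controversy is USD 188,500, which meets the 25,000 dollars floor, which satisfies one of the alternatives. Met.
  (b) The corporate defendant(s) have their principal place of business in Yarford, not Harkport; no such written consent has been filed — none of the alternatives is met. Fails.
  (c) The claim is an employment claim, not a tort claim. Condition met.
  (d) The plaintiff resides in Holen, which is not Harkport — that alternative is enough. And the carve-out is inapplicable — the defendant resides in Yarford, not Harkport. Met.
  → Not every requirement is met — no jurisdiction.
Courts with jurisdiction: the Holen High Bench — 1 in total.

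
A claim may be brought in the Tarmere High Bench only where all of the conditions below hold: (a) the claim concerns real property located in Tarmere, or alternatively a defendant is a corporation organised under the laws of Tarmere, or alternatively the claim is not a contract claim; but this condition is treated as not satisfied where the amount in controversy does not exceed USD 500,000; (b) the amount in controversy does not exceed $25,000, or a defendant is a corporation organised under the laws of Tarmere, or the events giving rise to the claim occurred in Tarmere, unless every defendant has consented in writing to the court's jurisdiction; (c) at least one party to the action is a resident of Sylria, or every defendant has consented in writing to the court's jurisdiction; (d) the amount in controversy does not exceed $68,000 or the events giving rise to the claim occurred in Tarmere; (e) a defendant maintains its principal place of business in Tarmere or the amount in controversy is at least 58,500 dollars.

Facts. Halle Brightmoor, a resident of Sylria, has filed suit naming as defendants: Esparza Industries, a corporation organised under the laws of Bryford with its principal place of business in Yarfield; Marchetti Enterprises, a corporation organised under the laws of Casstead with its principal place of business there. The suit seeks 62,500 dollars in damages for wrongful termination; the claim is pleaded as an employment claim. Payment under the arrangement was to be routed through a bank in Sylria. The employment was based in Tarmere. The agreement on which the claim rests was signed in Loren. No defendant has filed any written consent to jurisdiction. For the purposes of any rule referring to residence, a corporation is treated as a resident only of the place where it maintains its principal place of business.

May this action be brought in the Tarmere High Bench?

No

The Tarmere High Bench:
  (a) The claim is an employment claim, not a contract claim, so one alternative holds. But the amount in controversy is 62,500 dollars, within the USD 500,000 ceiling, triggering the carve-out and defeating this condition. Not met.
  (b) The operative events occurred in Tarmere, so one alternative holds. Met.
  (c) Halle Brightmoor resides in Sylria, so this disjunct is met. Satisfied.
  (d) The amount in controversy is 62,500 dollars, within the 68,000 dollars ceiling, so one alternative holds. Condition met.
  (e) The amount in controversy is USD 62,500, which meets the 58,500 dollars floor, so one alternative holds. Satisfied.
  → At least one condition fails; no jurisdiction.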